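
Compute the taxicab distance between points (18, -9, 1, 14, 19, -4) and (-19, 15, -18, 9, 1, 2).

Σ|x_i - y_i| = |18 - (-19)| + |-9 - 15| + |1 - (-18)| + |14 - 9| + |19 - 1| + |-4 - 2| = 37 + 24 + 19 + 5 + 18 + 6 = 109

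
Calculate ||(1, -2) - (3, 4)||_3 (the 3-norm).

(Σ|x_i - y_i|^3)^(1/3) = (|1 - 3|^3 + |-2 - 4|^3)^(1/3)
= (2^3 + 6^3)^(1/3) = (8 + 216)^(1/3) = (224)^(1/3) ≈ 6.0732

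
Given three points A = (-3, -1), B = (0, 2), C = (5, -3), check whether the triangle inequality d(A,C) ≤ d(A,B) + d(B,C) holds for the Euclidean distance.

d(A,B) = √(3² + 3²) = √18 ≈ 4.2426, d(B,C) = √(5² + 5²) = √50 ≈ 7.0711, d(A,C) = √(8² + 2²) = √68 ≈ 8.2462.
d(A,C) ≈ 8.2462 ≤ 4.2426 + 7.0711 = 11.3137. Triangle inequality is satisfied.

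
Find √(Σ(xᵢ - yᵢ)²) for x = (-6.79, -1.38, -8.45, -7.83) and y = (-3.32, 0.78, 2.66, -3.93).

√(Σ(x_i - y_i)²) = √((-6.79 - (-3.32))² + (-1.38 - 0.78)² + (-8.45 - 2.66)² + (-7.83 - (-3.93))²)
= √((-3.47)² + (-2.16)² + (-11.11)² + (-3.9)²) = √(12.0409 + 4.6656 + 123.4321 + 15.21) = √155.3486 ≈ 12.4639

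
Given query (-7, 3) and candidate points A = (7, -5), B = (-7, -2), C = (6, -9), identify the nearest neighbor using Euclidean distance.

Distances: d(A) ≈ 16.1245, d(B) = 5, d(C) ≈ 17.6918. Nearest: B = (-7, -2) with distance 5.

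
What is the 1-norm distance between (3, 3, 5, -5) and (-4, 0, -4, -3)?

Σ|x_i - y_i| = |3 - (-4)| + |3 - 0| + |5 - (-4)| + |-5 - (-3)| = 7 + 3 + 9 + 2 = 21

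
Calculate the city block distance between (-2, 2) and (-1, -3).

Σ|x_i - y_i| = |-2 - (-1)| + |2 - (-3)| = 1 + 5 = 6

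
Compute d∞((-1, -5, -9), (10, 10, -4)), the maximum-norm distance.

max(|x_i - y_i|) = max(|-1 - 10|, |-5 - 10|, |-9 - (-4)|) = max(11, 15, 5) = 15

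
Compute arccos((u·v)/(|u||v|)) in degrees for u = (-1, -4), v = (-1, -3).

With u = (-1, -4), v = (-1, -3):
u·v = (-1)·(-1) + (-4)·(-3) = 1 + 12 = 13.
|u| = √((-1)² + (-4)²) = √17, |v| = √((-1)² + (-3)²) = √10, so |u||v| = √(17·10) = √170.
cos θ = (u·v)/(|u||v|) = 13/√170 ≈ 0.997054
θ = arccos(0.997054) ≈ 4.4°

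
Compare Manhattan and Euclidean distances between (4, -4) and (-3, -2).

L1 = |4 - (-3)| + |-4 - (-2)| = 7 + 2 = 9
L2 = √(7² + 2²) = √53 ≈ 7.2801
L1 ≥ L2 always (equality iff movement is along one axis); L1 > L2 here.
Ratio L1/L2 = 9/√53 ≈ 1.2362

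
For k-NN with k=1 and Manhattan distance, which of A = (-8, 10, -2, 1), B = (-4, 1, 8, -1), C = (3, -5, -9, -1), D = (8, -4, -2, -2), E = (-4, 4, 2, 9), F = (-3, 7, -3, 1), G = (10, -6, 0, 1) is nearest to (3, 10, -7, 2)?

Distances: d(A) = 17, d(B) = 34, d(C) = 20, d(D) = 28, d(E) = 29, d(F) = 14, d(G) = 31. Nearest: F = (-3, 7, -3, 1) with distance 14.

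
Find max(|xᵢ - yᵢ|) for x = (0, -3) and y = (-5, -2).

max(|x_i - y_i|) = max(|0 - (-5)|, |-3 - (-2)|) = max(5, 1) = 5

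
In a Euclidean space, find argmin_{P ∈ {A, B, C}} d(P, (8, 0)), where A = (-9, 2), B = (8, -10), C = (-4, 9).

Distances: d(A) ≈ 17.1172, d(B) = 10, d(C) = 15. Nearest: B = (8, -10) with distance 10.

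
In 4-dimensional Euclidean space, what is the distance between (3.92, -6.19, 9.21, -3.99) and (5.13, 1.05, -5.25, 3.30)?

√(Σ(x_i - y_i)²) = √((3.92 - 5.13)² + (-6.19 - 1.05)² + (9.21 - (-5.25))² + (-3.99 - 3.3)²)
= √((-1.21)² + (-7.24)² + 14.46² + (-7.29)²) = √(1.4641 + 52.4176 + 209.0916 + 53.1441) = √316.1174 ≈ 17.7797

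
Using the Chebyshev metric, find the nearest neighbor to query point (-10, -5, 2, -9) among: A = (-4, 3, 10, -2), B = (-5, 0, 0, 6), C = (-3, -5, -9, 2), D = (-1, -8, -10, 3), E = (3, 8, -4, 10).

Distances: d(A) = 8, d(B) = 15, d(C) = 11, d(D) = 12, d(E) = 19. Nearest: A = (-4, 3, 10, -2) with distance 8.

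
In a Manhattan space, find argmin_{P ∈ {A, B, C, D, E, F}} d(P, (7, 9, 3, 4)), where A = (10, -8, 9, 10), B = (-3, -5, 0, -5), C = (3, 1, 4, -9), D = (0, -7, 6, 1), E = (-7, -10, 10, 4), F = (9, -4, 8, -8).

Distances: d(A) = 32, d(B) = 36, d(C) = 26, d(D) = 29, d(E) = 40, d(F) = 32. Nearest: C = (3, 1, 4, -9) with distance 26.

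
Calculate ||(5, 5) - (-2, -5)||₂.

√(Σ(x_i - y_i)²) = √((5 - (-2))² + (5 - (-5))²)
= √(7² + 10²) = √(49 + 100) = √149 ≈ 12.2066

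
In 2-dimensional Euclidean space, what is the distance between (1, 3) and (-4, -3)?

√(Σ(x_i - y_i)²) = √((1 - (-4))² + (3 - (-3))²)
= √(5² + 6²) = √(25 + 36) = √61 ≈ 7.8102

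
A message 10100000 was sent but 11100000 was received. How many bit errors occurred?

Differing positions: 2. Hamming distance = 1.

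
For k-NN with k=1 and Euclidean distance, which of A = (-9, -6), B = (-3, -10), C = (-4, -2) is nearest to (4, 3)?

Distances: d(A) ≈ 15.8114, d(B) ≈ 14.7648, d(C) ≈ 9.434. Nearest: C = (-4, -2) with distance 9.434.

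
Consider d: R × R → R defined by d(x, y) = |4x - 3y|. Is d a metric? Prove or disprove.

No. d fails symmetry: d(3, 6) = |4·3 - 3·6| = |-6| = 6, but d(6, 3) = |4·6 - 3·3| = |15| = 15. Since 6 ≠ 15, d(x,y) ≠ d(y,x) in general.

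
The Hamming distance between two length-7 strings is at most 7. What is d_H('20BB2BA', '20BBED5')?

Differing positions: 5, 6, 7. Hamming distance = 3. The maximum possible Hamming distance for length-7 strings is 7, so d_H/7 = 3/7 ≈ 0.4286.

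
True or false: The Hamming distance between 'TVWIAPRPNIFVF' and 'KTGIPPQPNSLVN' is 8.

Differing positions: 1, 2, 3, 5, 7, 10, 11, 13. Hamming distance = 8, so the claim is true.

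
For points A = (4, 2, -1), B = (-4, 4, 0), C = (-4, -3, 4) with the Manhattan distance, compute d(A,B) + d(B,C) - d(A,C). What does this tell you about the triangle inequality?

d(A,B) = 8 + 2 + 1 = 11, d(B,C) = 0 + 7 + 4 = 11, d(A,C) = 8 + 5 + 5 = 18.
d(A,B) + d(B,C) - d(A,C) = 11 + 11 - 18 = 22 - 18 = 4. This is ≥ 0, so the triangle inequality holds for these points.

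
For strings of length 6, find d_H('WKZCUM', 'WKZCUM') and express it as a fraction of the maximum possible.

Differing positions: none. Hamming distance = 0. The maximum possible Hamming distance for length-6 strings is 6, so d_H/6 = 0/6 = 0.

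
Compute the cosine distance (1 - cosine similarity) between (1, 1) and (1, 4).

With u = (1, 1), v = (1, 4):
u·v = 1·1 + 1·4 = 1 + 4 = 5.
|u| = √(1² + 1²) = √2, |v| = √(1² + 4²) = √17, so |u||v| = √(2·17) = √34.
cos θ = (u·v)/(|u||v|) = 5/√34 ≈ 0.8575
Cosine distance = 1 - cos θ ≈ 1 - 0.8575 = 0.1425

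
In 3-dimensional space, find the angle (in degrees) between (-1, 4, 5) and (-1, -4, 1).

With u = (-1, 4, 5), v = (-1, -4, 1):
u·v = (-1)·(-1) + 4·(-4) + 5·1 = 1 + (-16) + 5 = -10.
|u| = √((-1)² + 4² + 5²) = √42, |v| = √((-1)² + (-4)² + 1²) = √18, so |u||v| = √(42·18) = √756.
cos θ = (u·v)/(|u||v|) = -10/√756 ≈ -0.363696
θ = arccos(-0.363696) ≈ 111.33°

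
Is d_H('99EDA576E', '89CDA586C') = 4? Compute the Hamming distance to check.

Differing positions: 1, 3, 7, 9. Hamming distance = 4, so the claim is true.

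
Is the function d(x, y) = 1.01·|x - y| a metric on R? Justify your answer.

Yes. Since |x - y| is a metric on R and 1.01 > 0, the positive scalar multiple 1.01·|x - y| is also a metric: scaling by a positive constant preserves non-negativity, identity (d=0 ⟺ |x-y|=0 ⟺ x=y), symmetry, and the triangle inequality.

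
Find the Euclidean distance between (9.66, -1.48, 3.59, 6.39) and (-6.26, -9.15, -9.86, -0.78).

√(Σ(x_i - y_i)²) = √((9.66 - (-6.26))² + (-1.48 - (-9.15))² + (3.59 - (-9.86))² + (6.39 - (-0.78))²)
= √(15.92² + 7.67² + 13.45² + 7.17²) = √(253.4464 + 58.8289 + 180.9025 + 51.4089) = √544.5867 ≈ 23.3364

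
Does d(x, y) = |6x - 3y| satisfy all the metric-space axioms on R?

No. d fails symmetry: d(1, 9) = |6·1 - 3·9| = |-21| = 21, but d(9, 1) = |6·9 - 3·1| = |51| = 51. Since 21 ≠ 51, d(x,y) ≠ d(y,x) in general.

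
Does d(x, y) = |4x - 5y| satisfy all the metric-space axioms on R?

No. d fails symmetry: d(4, 7) = |4·4 - 5·7| = |-19| = 19, but d(7, 4) = |4·7 - 5·4| = |8| = 8. Since 19 ≠ 8, d(x,y) ≠ d(y,x) in general.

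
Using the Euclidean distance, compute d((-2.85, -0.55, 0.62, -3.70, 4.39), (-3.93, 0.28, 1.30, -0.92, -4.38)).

(Σ|x_i - y_i|^2)^(1/2) = (|-2.85 - (-3.93)|^2 + |-0.55 - 0.28|^2 + |0.62 - 1.3|^2 + |-3.7 - (-0.92)|^2 + |4.39 - (-4.38)|^2)^(1/2)
= (1.08^2 + 0.83^2 + 0.68^2 + 2.78^2 + 8.77^2)^(1/2) = (1.1664 + 0.6889 + 0.4624 + 7.7284 + 76.9129)^(1/2) = (86.959)^(1/2) ≈ 9.3252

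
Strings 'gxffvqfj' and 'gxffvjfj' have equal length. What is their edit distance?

Let D[i][j] be the edit distance between the first i characters of 'gxffvqfj' and the first j characters of 'gxffvjfj', with D[i][0] = i, D[0][j] = j, and D[i][j] = D[i-1][j-1] if the characters match, else 1 + min(D[i-1][j], D[i][j-1], D[i-1][j-1]). Filling the table (rows: prefixes of 'gxffvqfj', columns: prefixes of 'gxffvjfj'):
     ε  g  x  f  f  v  j  f  j
  ε  0  1  2  3  4  5  6  7  8
  g  1  0  1  2  3  4  5  6  7
  x  2  1  0  1  2  3  4  5  6
  f  3  2  1  0  1  2  3  4  5
  f  4  3  2  1  0  1  2  3  4
  v  5  4  3  2  1  0  1  2  3
  q  6  5  4  3  2  1  1  2  3
  f  7  6  5  4  3  2  2  1  2
  j  8  7  6  5  4  3  2  2  1
The bottom-right entry gives D[8][8] = 1, so no sequence of fewer than 1 edit works. Backtracking through the table gives one optimal edit sequence (1 edit):
  gxffvqfj → gxffvjfj (sub q→j @6)
Edit distance = 1.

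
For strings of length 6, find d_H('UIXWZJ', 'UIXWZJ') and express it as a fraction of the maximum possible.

Differing positions: none. Hamming distance = 0. The maximum possible Hamming distance for length-6 strings is 6, so d_H/6 = 0/6 = 0.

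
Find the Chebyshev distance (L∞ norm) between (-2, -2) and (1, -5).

max(|x_i - y_i|) = max(|-2 - 1|, |-2 - (-5)|) = max(3, 3) = 3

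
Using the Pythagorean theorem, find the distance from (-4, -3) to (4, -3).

√(Σ(x_i - y_i)²) = √((-4 - 4)² + (-3 - (-3))²)
= √((-8)² + 0²) = √(64 + 0) = √64 = 8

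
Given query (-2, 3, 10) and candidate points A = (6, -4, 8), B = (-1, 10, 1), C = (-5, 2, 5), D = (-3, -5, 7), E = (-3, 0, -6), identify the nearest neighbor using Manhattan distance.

Distances: d(A) = 17, d(B) = 17, d(C) = 9, d(D) = 12, d(E) = 20. Nearest: C = (-5, 2, 5) with distance 9.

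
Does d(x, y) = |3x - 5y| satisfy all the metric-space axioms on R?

No. d fails symmetry: d(3, 9) = |3·3 - 5·9| = |-36| = 36, but d(9, 3) = |3·9 - 5·3| = |12| = 12. Since 36 ≠ 12, d(x,y) ≠ d(y,x) in general.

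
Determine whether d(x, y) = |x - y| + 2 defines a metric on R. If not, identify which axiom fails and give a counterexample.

No. d fails identity of indiscernibles (specifically d(x,x) = 0): d(3, 3) = |3 - 3| + 2 = 0 + 2 = 2 ≠ 0.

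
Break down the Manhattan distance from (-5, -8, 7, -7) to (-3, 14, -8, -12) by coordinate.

Σ|x_i - y_i| = |-5 - (-3)| + |-8 - 14| + |7 - (-8)| + |-7 - (-12)| = 2 + 22 + 15 + 5 = 44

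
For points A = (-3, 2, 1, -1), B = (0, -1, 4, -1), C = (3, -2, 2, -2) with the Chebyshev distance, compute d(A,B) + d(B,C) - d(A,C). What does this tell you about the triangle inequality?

d(A,B) = max(3, 3, 3, 0) = 3, d(B,C) = max(3, 1, 2, 1) = 3, d(A,C) = max(6, 4, 1, 1) = 6.
d(A,B) + d(B,C) - d(A,C) = 3 + 3 - 6 = 6 - 6 = 0. This is ≥ 0, so the triangle inequality holds for these points.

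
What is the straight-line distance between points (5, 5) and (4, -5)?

√(Σ(x_i - y_i)²) = √((5 - 4)² + (5 - (-5))²)
= √(1² + 10²) = √(1 + 100) = √101 ≈ 10.0499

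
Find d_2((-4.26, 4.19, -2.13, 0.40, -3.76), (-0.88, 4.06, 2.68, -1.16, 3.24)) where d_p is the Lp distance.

(Σ|x_i - y_i|^2)^(1/2) = (|-4.26 - (-0.88)|^2 + |4.19 - 4.06|^2 + |-2.13 - 2.68|^2 + |0.4 - (-1.16)|^2 + |-3.76 - 3.24|^2)^(1/2)
= (3.38^2 + 0.13^2 + 4.81^2 + 1.56^2 + 7^2)^(1/2) = (11.4244 + 0.0169 + 23.1361 + 2.4336 + 49)^(1/2) = (86.011)^(1/2) ≈ 9.2742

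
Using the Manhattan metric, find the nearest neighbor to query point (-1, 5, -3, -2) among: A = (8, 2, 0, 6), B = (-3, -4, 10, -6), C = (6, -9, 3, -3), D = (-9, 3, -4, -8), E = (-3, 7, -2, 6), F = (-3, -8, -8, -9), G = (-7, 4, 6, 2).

Distances: d(A) = 23, d(B) = 28, d(C) = 28, d(D) = 17, d(E) = 13, d(F) = 27, d(G) = 20. Nearest: E = (-3, 7, -2, 6) with distance 13.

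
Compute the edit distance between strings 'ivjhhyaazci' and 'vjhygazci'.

Let D[i][j] be the edit distance between the first i characters of 'ivjhhyaazci' and the first j characters of 'vjhygazci', with D[i][0] = i, D[0][j] = j, and D[i][j] = D[i-1][j-1] if the characters match, else 1 + min(D[i-1][j], D[i][j-1], D[i-1][j-1]). Filling the table (rows: prefixes of 'ivjhhyaazci', columns: prefixes of 'vjhygazci'):
     ε  v  j  h  y  g  a  z  c  i
  ε  0  1  2  3  4  5  6  7  8  9
  i  1  1  2  3  4  5  6  7  8  8
  v  2  1  2  3  4  5  6  7  8  9
  j  3  2  1  2  3  4  5  6  7  8
  h  4  3  2  1  2  3  4  5  6  7
  h  5  4  3  2  2  3  4  5  6  7
  y  6  5  4  3  2  3  4  5  6  7
  a  7  6  5  4  3  3  3  4  5  6
  a  8  7  6  5  4  4  3  4  5  6
  z  9  8  7  6  5  5  4  3  4  5
  c 10  9  8  7  6  6  5  4  3  4
  i 11 10  9  8  7  7  6  5  4  3
The bottom-right entry gives D[11][9] = 3, so no sequence of fewer than 3 edits works. Backtracking through the table gives one optimal edit sequence (3 edits):
  ivjhhyaazci → vjhhyaazci (del i @1)
  vjhhyaazci → vjhyaazci (del h @3)
  vjhyaazci → vjhygazci (sub a→g @5)
Edit distance = 3.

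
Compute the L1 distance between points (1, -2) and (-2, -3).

Σ|x_i - y_i| = |1 - (-2)| + |-2 - (-3)| = 3 + 1 = 4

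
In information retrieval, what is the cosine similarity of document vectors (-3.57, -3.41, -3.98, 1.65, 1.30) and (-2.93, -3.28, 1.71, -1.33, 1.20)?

With u = (-3.57, -3.41, -3.98, 1.65, 1.30), v = (-2.93, -3.28, 1.71, -1.33, 1.20):
u·v = (-3.57)·(-2.93) + (-3.41)·(-3.28) + (-3.98)·1.71 + 1.65·(-1.33) + 1.3·1.2 = 10.4601 + 11.1848 + (-6.8058) + (-2.1945) + 1.56 = 14.2046.
|u| = √((-3.57)² + (-3.41)² + (-3.98)² + 1.65² + 1.3²) = √(12.7449 + 11.6281 + 15.8404 + 2.7225 + 1.69) = √44.6259, |v| = √((-2.93)² + (-3.28)² + 1.71² + (-1.33)² + 1.2²) = √(8.5849 + 10.7584 + 2.9241 + 1.7689 + 1.44) = √25.4763.
cos θ = (u·v)/(|u||v|) = 14.2046/(√44.6259·√25.4763) ≈ 0.4213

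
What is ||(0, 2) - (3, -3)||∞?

max(|x_i - y_i|) = max(|0 - 3|, |2 - (-3)|) = max(3, 5) = 5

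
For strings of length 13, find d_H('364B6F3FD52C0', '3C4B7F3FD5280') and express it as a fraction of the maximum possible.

Differing positions: 2, 5, 12. Hamming distance = 3. The maximum possible Hamming distance for length-13 strings is 13, so d_H/13 = 3/13 ≈ 0.2308.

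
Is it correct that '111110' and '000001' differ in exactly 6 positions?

Differing positions: 1, 2, 3, 4, 5, 6. Hamming distance = 6, so the claim is true.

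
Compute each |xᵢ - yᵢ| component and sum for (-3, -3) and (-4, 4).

Σ|x_i - y_i| = |-3 - (-4)| + |-3 - 4| = 1 + 7 = 8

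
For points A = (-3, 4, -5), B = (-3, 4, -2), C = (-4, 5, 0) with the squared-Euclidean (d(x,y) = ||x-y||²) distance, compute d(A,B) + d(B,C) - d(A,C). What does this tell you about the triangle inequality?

d(A,B) = 0² + 0² + 3² = 9, d(B,C) = 1² + 1² + 2² = 6, d(A,C) = 1² + 1² + 5² = 27.
d(A,B) + d(B,C) - d(A,C) = 9 + 6 - 27 = 15 - 27 = -12. This is < 0, so the triangle inequality FAILS for these points (squared-Euclidean is not a metric).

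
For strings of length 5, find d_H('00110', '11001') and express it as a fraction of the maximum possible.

Differing positions: 1, 2, 3, 4, 5. Hamming distance = 5. The maximum possible Hamming distance for length-5 strings is 5, so d_H/5 = 5/5 = 1.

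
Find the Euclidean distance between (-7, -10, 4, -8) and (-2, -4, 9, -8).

√(Σ(x_i - y_i)²) = √((-7 - (-2))² + (-10 - (-4))² + (4 - 9)² + (-8 - (-8))²)
= √((-5)² + (-6)² + (-5)² + 0²) = √(25 + 36 + 25 + 0) = √86 ≈ 9.2736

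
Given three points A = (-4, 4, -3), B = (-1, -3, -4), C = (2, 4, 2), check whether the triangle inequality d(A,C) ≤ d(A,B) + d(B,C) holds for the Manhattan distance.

d(A,B) = 3 + 7 + 1 = 11, d(B,C) = 3 + 7 + 6 = 16, d(A,C) = 6 + 0 + 5 = 11.
d(A,C) = 11 ≤ 11 + 16 = 27. Triangle inequality is satisfied.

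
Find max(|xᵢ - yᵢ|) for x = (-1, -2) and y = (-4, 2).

max(|x_i - y_i|) = max(|-1 - (-4)|, |-2 - 2|) = max(3, 4) = 4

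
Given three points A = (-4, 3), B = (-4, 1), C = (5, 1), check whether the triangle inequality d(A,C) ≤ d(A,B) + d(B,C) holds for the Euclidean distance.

d(A,B) = √(0² + 2²) = √4 = 2, d(B,C) = √(9² + 0²) = √81 = 9, d(A,C) = √(9² + 2²) = √85 ≈ 9.2195.
d(A,C) ≈ 9.2195 ≤ 2 + 9 = 11. Triangle inequality is satisfied.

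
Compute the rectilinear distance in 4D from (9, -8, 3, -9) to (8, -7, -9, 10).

Σ|x_i - y_i| = |9 - 8| + |-8 - (-7)| + |3 - (-9)| + |-9 - 10| = 1 + 1 + 12 + 19 = 33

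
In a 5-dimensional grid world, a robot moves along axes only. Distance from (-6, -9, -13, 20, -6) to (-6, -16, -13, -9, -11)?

Σ|x_i - y_i| = |-6 - (-6)| + |-9 - (-16)| + |-13 - (-13)| + |20 - (-9)| + |-6 - (-11)| = 0 + 7 + 0 + 29 + 5 = 41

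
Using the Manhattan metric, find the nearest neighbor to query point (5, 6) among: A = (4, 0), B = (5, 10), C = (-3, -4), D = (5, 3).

Distances: d(A) = 7, d(B) = 4, d(C) = 18, d(D) = 3. Nearest: D = (5, 3) with distance 3.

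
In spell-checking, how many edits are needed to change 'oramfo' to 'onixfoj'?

Let D[i][j] be the edit distance between the first i characters of 'oramfo' and the first j characters of 'onixfoj', with D[i][0] = i, D[0][j] = j, and D[i][j] = D[i-1][j-1] if the characters match, else 1 + min(D[i-1][j], D[i][j-1], D[i-1][j-1]). Filling the table (rows: prefixes of 'oramfo', columns: prefixes of 'onixfoj'):
     ε  o  n  i  x  f  o  j
  ε  0  1  2  3  4  5  6  7
  o  1  0  1  2  3  4  5  6
  r  2  1  1  2  3  4  5  6
  a  3  2  2  2  3  4  5  6
  m  4  3  3  3  3  4  5  6
  f  5  4  4  4  4  3  4  5
  o  6  5  5  5  5  4  3  4
The bottom-right entry gives D[6][7] = 4, so no sequence of fewer than 4 edits works. Backtracking through the table gives one optimal edit sequence (4 edits):
  oramfo → onamfo (sub r→n @2)
  onamfo → onimfo (sub a→i @3)
  onimfo → onixfo (sub m→x @4)
  onixfo → onixfoj (ins j @7)
Edit distance = 4.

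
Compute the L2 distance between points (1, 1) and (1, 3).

(Σ|x_i - y_i|^2)^(1/2) = (|1 - 1|^2 + |1 - 3|^2)^(1/2)
= (0^2 + 2^2)^(1/2) = (0 + 4)^(1/2) = (4)^(1/2) = 2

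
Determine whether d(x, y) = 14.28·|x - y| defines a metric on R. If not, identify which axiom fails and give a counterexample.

Yes. Since |x - y| is a metric on R and 14.28 > 0, the positive scalar multiple 14.28·|x - y| is also a metric: scaling by a positive constant preserves non-negativity, identity (d=0 ⟺ |x-y|=0 ⟺ x=y), symmetry, and the triangle inequality.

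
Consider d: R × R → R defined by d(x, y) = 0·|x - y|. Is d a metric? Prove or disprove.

No. With c = 0, d(x,y) = 0 for all x, y. This fails identity of indiscernibles: d(9, 12) = 0 but 9 ≠ 12.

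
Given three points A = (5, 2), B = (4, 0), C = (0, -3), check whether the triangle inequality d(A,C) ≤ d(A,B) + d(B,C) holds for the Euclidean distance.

d(A,B) = √(1² + 2²) = √5 ≈ 2.2361, d(B,C) = √(4² + 3²) = √25 = 5, d(A,C) = √(5² + 5²) = √50 ≈ 7.0711.
d(A,C) ≈ 7.0711 ≤ 2.2361 + 5 = 7.2361. Triangle inequality is satisfied.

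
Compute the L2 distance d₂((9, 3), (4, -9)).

√(Σ(x_i - y_i)²) = √((9 - 4)² + (3 - (-9))²)
= √(5² + 12²) = √(25 + 144) = √169 = 13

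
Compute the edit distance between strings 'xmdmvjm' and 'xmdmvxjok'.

Let D[i][j] be the edit distance between the first i characters of 'xmdmvjm' and the first j characters of 'xmdmvxjok', with D[i][0] = i, D[0][j] = j, and D[i][j] = D[i-1][j-1] if the characters match, else 1 + min(D[i-1][j], D[i][j-1], D[i-1][j-1]). Filling the table (rows: prefixes of 'xmdmvjm', columns: prefixes of 'xmdmvxjok'):
     ε  x  m  d  m  v  x  j  o  k
  ε  0  1  2  3  4  5  6  7  8  9
  x  1  0  1  2  3  4  5  6  7  8
  m  2  1  0  1  2  3  4  5  6  7
  d  3  2  1  0  1  2  3  4  5  6
  m  4  3  2  1  0  1  2  3  4  5
  v  5  4  3  2  1  0  1  2  3  4
  j  6  5  4  3  2  1  1  1  2  3
  m  7  6  5  4  3  2  2  2  2  3
The bottom-right entry gives D[7][9] = 3, so no sequence of fewer than 3 edits works. Backtracking through the table gives one optimal edit sequence (3 edits):
  xmdmvjm → xmdmvxjm (ins x @6)
  xmdmvxjm → xmdmvxjom (ins o @8)
  xmdmvxjom → xmdmvxjok (sub m→k @9)
Edit distance = 3.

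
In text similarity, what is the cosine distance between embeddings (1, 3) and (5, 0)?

With u = (1, 3), v = (5, 0):
u·v = 1·5 + 3·0 = 5 + 0 = 5.
|u| = √(1² + 3²) = √10, |v| = √(5² + 0²) = √25, so |u||v| = √(10·25) = √250.
cos θ = (u·v)/(|u||v|) = 5/√250 ≈ 0.3162
Cosine distance = 1 - cos θ ≈ 1 - 0.3162 = 0.6838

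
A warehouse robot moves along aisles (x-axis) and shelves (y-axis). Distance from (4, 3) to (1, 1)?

Σ|x_i - y_i| = |4 - 1| + |3 - 1| = 3 + 2 = 5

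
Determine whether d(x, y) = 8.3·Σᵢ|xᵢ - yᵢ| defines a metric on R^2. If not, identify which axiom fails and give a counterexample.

Yes. The L1 (Manhattan) norm induces a metric on R^2, and multiplying a metric by a positive constant 8.3 > 0 preserves all four axioms: non-negativity (8.3·||x-y|| ≥ 0), identity (8.3·||x-y|| = 0 ⟺ ||x-y|| = 0 ⟺ x = y), symmetry (||x-y|| = ||y-x||), and the triangle inequality (8.3·||x-z|| ≤ 8.3·||x-y|| + 8.3·||y-z||). So d is a metric.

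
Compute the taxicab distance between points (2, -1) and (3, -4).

Σ|x_i - y_i| = |2 - 3| + |-1 - (-4)| = 1 + 3 = 4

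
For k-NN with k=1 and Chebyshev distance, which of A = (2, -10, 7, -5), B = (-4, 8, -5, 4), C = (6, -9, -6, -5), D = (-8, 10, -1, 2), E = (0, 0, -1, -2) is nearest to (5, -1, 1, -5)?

Distances: d(A) = 9, d(B) = 9, d(C) = 8, d(D) = 13, d(E) = 5. Nearest: E = (0, 0, -1, -2) with distance 5.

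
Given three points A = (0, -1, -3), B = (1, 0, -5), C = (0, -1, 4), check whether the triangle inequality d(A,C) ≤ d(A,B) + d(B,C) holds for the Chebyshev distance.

d(A,B) = max(1, 1, 2) = 2, d(B,C) = max(1, 1, 9) = 9, d(A,C) = max(0, 0, 7) = 7.
d(A,C) = 7 ≤ 2 + 9 = 11. Triangle inequality is satisfied.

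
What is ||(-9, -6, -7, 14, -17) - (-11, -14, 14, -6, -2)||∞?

max(|x_i - y_i|) = max(|-9 - (-11)|, |-6 - (-14)|, |-7 - 14|, |14 - (-6)|, |-17 - (-2)|) = max(2, 8, 21, 20, 15) = 21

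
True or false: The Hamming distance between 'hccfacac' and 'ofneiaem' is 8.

Differing positions: 1, 2, 3, 4, 5, 6, 7, 8. Hamming distance = 8, so the claim is true.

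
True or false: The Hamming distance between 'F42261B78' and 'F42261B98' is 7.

Differing positions: 8. Hamming distance = 1, so the claim that d_H = 7 is false.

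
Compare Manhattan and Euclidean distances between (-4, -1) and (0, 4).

L1 = |-4 - 0| + |-1 - 4| = 4 + 5 = 9
L2 = √(4² + 5²) = √41 ≈ 6.4031
L1 ≥ L2 always (equality iff movement is along one axis); L1 > L2 here.
Ratio L1/L2 = 9/√41 ≈ 1.4056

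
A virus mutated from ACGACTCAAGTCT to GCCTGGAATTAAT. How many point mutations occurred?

Differing positions: 1, 3, 4, 5, 6, 7, 9, 10, 11, 12. Hamming distance = 10.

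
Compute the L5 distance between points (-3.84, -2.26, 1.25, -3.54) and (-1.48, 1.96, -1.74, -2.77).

(Σ|x_i - y_i|^5)^(1/5) = (|-3.84 - (-1.48)|^5 + |-2.26 - 1.96|^5 + |1.25 - (-1.74)|^5 + |-3.54 - (-2.77)|^5)^(1/5)
= (2.36^5 + 4.22^5 + 2.99^5 + 0.77^5)^(1/5) ≈ (73.2082 + 1338.327 + 238.9769 + 0.2707)^(1/5) = (1650.7828)^(1/5) ≈ 4.4009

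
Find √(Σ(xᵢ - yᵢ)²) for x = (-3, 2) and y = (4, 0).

√(Σ(x_i - y_i)²) = √((-3 - 4)² + (2 - 0)²)
= √((-7)² + 2²) = √(49 + 4) = √53 ≈ 7.2801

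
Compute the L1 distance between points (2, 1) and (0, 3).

Σ|x_i - y_i| = |2 - 0| + |1 - 3| = 2 + 2 = 4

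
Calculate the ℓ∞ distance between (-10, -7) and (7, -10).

max(|x_i - y_i|) = max(|-10 - 7|, |-7 - (-10)|) = max(17, 3) = 17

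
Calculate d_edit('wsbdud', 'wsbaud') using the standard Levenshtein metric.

Let D[i][j] be the edit distance between the first i characters of 'wsbdud' and the first j characters of 'wsbaud', with D[i][0] = i, D[0][j] = j, and D[i][j] = D[i-1][j-1] if the characters match, else 1 + min(D[i-1][j], D[i][j-1], D[i-1][j-1]). Filling the table (rows: prefixes of 'wsbdud', columns: prefixes of 'wsbaud'):
     ε  w  s  b  a  u  d
  ε  0  1  2  3  4  5  6
  w  1  0  1  2  3  4  5
  s  2  1  0  1  2  3  4
  b  3  2  1  0  1  2  3
  d  4  3  2  1  1  2  2
  u  5  4  3  2  2  1  2
  d  6  5  4  3  3  2  1
The bottom-right entry gives D[6][6] = 1, so no sequence of fewer than 1 edit works. Backtracking through the table gives one optimal edit sequence (1 edit):
  wsbdud → wsbaud (sub d→a @4)
Edit distance = 1.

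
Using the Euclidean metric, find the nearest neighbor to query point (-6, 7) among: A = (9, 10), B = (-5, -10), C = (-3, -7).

Distances: d(A) ≈ 15.2971, d(B) ≈ 17.0294, d(C) ≈ 14.3178. Nearest: C = (-3, -7) with distance 14.3178.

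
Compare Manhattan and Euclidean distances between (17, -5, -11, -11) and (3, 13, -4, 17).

L1 = |17 - 3| + |-5 - 13| + |-11 - (-4)| + |-11 - 17| = 14 + 18 + 7 + 28 = 67
L2 = √(14² + 18² + 7² + 28²) = √1353 ≈ 36.7831
L1 ≥ L2 always (equality iff movement is along one axis); L1 > L2 here.
Ratio L1/L2 = 67/√1353 ≈ 1.8215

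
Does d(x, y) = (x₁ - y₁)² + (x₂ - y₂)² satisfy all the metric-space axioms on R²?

No. The squared Euclidean distance fails the triangle inequality. Counterexample: x = (0, 0), y = (2, 4), z = (4, 8). d(x,z) = 4² + 8² = 80, but d(x,y) + d(y,z) = (2² + 4²) + (2² + 4²) = 20 + 20 = 40. Since 80 > 40, the triangle inequality is violated. (Note: √d, the ordinary Euclidean distance, IS a metric.)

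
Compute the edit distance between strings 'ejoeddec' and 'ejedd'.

Let D[i][j] be the edit distance between the first i characters of 'ejoeddec' and the first j characters of 'ejedd', with D[i][0] = i, D[0][j] = j, and D[i][j] = D[i-1][j-1] if the characters match, else 1 + min(D[i-1][j], D[i][j-1], D[i-1][j-1]). Filling the table (rows: prefixes of 'ejoeddec', columns: prefixes of 'ejedd'):
     ε  e  j  e  d  d
  ε  0  1  2  3  4  5
  e  1  0  1  2  3  4
  j  2  1  0  1  2  3
  o  3  2  1  1  2  3
  e  4  3  2  1  2  3
  d  5  4  3  2  1  2
  d  6  5  4  3  2  1
  e  7  6  5  4  3  2
  c  8  7  6  5  4  3
The bottom-right entry gives D[8][5] = 3, so no sequence of fewer than 3 edits works. Backtracking through the table gives one optimal edit sequence (3 edits):
  ejoeddec → ejeddec (del o @3)
  ejeddec → ejeddc (del e @6)
  ejeddc → ejedd (del c @6)
Edit distance = 3.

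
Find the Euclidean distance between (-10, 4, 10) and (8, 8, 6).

√(Σ(x_i - y_i)²) = √((-10 - 8)² + (4 - 8)² + (10 - 6)²)
= √((-18)² + (-4)² + 4²) = √(324 + 16 + 16) = √356 ≈ 18.868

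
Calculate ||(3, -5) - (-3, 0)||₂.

√(Σ(x_i - y_i)²) = √((3 - (-3))² + (-5 - 0)²)
= √(6² + (-5)²) = √(36 + 25) = √61 ≈ 7.8102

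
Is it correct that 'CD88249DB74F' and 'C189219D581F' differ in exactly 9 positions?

Differing positions: 2, 4, 6, 9, 10, 11. Hamming distance = 6, so the claim that d_H = 9 is false.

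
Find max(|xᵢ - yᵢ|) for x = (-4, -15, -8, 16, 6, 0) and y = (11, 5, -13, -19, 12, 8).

max(|x_i - y_i|) = max(|-4 - 11|, |-15 - 5|, |-8 - (-13)|, |16 - (-19)|, |6 - 12|, |0 - 8|) = max(15, 20, 5, 35, 6, 8) = 35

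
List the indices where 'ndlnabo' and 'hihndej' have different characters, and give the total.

Differing positions: 1, 2, 3, 5, 6, 7. Hamming distance = 6.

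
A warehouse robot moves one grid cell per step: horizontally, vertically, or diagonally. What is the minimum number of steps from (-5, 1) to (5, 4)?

max(|x_i - y_i|) = max(|-5 - 5|, |1 - 4|) = max(10, 3) = 10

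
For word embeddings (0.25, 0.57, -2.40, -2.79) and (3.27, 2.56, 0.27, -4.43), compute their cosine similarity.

With u = (0.25, 0.57, -2.40, -2.79), v = (3.27, 2.56, 0.27, -4.43):
u·v = 0.25·3.27 + 0.57·2.56 + (-2.4)·0.27 + (-2.79)·(-4.43) = 0.8175 + 1.4592 + (-0.648) + 12.3597 = 13.9884.
|u| = √(0.25² + 0.57² + (-2.4)² + (-2.79)²) = √(0.0625 + 0.3249 + 5.76 + 7.7841) = √13.9315, |v| = √(3.27² + 2.56² + 0.27² + (-4.43)²) = √(10.6929 + 6.5536 + 0.0729 + 19.6249) = √36.9443.
cos θ = (u·v)/(|u||v|) = 13.9884/(√13.9315·√36.9443) ≈ 0.6166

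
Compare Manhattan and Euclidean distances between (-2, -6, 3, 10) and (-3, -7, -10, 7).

L1 = |-2 - (-3)| + |-6 - (-7)| + |3 - (-10)| + |10 - 7| = 1 + 1 + 13 + 3 = 18
L2 = √(1² + 1² + 13² + 3²) = √180 ≈ 13.4164
L1 ≥ L2 always (equality iff movement is along one axis); L1 > L2 here.
Ratio L1/L2 = 18/√180 ≈ 1.3416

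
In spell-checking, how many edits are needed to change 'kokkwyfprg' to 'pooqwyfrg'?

Let D[i][j] be the edit distance between the first i characters of 'kokkwyfprg' and the first j characters of 'pooqwyfrg', with D[i][0] = i, D[0][j] = j, and D[i][j] = D[i-1][j-1] if the characters match, else 1 + min(D[i-1][j], D[i][j-1], D[i-1][j-1]). Filling the table (rows: prefixes of 'kokkwyfprg', columns: prefixes of 'pooqwyfrg'):
     ε  p  o  o  q  w  y  f  r  g
  ε  0  1  2  3  4  5  6  7  8  9
  k  1  1  2  3  4  5  6  7  8  9
  o  2  2  1  2  3  4  5  6  7  8
  k  3  3  2  2  3  4  5  6  7  8
  k  4  4  3  3  3  4  5  6  7  8
  w  5  5  4  4  4  3  4  5  6  7
  y  6  6  5  5  5  4  3  4  5  6
  f  7  7  6  6  6  5  4  3  4  5
  p  8  7  7  7  7  6  5  4  4  5
  r  9  8  8  8  8  7  6  5  4  5
  g 10  9  9  9  9  8  7  6  5  4
The bottom-right entry gives D[10][9] = 4, so no sequence of fewer than 4 edits works. Backtracking through the table gives one optimal edit sequence (4 edits):
  kokkwyfprg → pokkwyfprg (sub k→p @1)
  pokkwyfprg → pookwyfprg (sub k→o @3)
  pookwyfprg → pooqwyfprg (sub k→q @4)
  pooqwyfprg → pooqwyfrg (del p @8)
Edit distance = 4.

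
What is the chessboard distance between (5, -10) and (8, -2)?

max(|x_i - y_i|) = max(|5 - 8|, |-10 - (-2)|) = max(3, 8) = 8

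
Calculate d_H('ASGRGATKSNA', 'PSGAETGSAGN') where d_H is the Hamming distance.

Differing positions: 1, 4, 5, 6, 7, 8, 9, 10, 11. Hamming distance = 9.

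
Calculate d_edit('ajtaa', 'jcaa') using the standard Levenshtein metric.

Let D[i][j] be the edit distance between the first i characters of 'ajtaa' and the first j characters of 'jcaa', with D[i][0] = i, D[0][j] = j, and D[i][j] = D[i-1][j-1] if the characters match, else 1 + min(D[i-1][j], D[i][j-1], D[i-1][j-1]). Filling the table (rows: prefixes of 'ajtaa', columns: prefixes of 'jcaa'):
     ε  j  c  a  a
  ε  0  1  2  3  4
  a  1  1  2  2  3
  j  2  1  2  3  3
  t  3  2  2  3  4
  a  4  3  3  2  3
  a  5  4  4  3  2
The bottom-right entry gives D[5][4] = 2, so no sequence of fewer than 2 edits works. Backtracking through the table gives one optimal edit sequence (2 edits):
  ajtaa → jtaa (del a @1)
  jtaa → jcaa (sub t→c @2)
Edit distance = 2.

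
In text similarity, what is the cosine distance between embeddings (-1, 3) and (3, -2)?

With u = (-1, 3), v = (3, -2):
u·v = (-1)·3 + 3·(-2) = (-3) + (-6) = -9.
|u| = √((-1)² + 3²) = √10, |v| = √(3² + (-2)²) = √13, so |u||v| = √(10·13) = √130.
cos θ = (u·v)/(|u||v|) = -9/√130 ≈ -0.7894
Cosine distance = 1 - cos θ ≈ 1 - (-0.7894) = 1.7894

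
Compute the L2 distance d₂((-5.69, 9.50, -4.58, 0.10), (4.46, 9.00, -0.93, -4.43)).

√(Σ(x_i - y_i)²) = √((-5.69 - 4.46)² + (9.5 - 9)² + (-4.58 - (-0.93))² + (0.1 - (-4.43))²)
= √((-10.15)² + 0.5² + (-3.65)² + 4.53²) = √(103.0225 + 0.25 + 13.3225 + 20.5209) = √137.1159 ≈ 11.7096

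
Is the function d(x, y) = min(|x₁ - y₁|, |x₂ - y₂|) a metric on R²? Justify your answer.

No. d fails identity of indiscernibles: take x = (-2, 0) and y = (-2, 5). Then d(x,y) = min(|-2 - (-2)|, |0 - 5|) = min(0, 5) = 0, yet x ≠ y.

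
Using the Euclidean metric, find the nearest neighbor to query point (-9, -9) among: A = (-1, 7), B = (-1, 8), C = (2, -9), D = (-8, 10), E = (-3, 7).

Distances: d(A) ≈ 17.8885, d(B) ≈ 18.7883, d(C) = 11, d(D) ≈ 19.0263, d(E) ≈ 17.088. Nearest: C = (2, -9) with distance 11.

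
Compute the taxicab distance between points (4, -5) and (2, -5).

Σ|x_i - y_i| = |4 - 2| + |-5 - (-5)| = 2 + 0 = 2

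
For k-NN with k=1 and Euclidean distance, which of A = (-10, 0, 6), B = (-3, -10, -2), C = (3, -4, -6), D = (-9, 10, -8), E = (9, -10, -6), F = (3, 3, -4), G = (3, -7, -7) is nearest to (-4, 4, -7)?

Distances: d(A) ≈ 14.8661, d(B) ≈ 14.8997, d(C) ≈ 10.6771, d(D) ≈ 7.874, d(E) ≈ 19.1311, d(F) ≈ 7.6811, d(G) ≈ 13.0384. Nearest: F = (3, 3, -4) with distance 7.6811.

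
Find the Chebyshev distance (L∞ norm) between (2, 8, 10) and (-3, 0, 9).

max(|x_i - y_i|) = max(|2 - (-3)|, |8 - 0|, |10 - 9|) = max(5, 8, 1) = 8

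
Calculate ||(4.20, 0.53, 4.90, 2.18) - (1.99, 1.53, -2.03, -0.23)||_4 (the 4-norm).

(Σ|x_i - y_i|^4)^(1/4) = (|4.2 - 1.99|^4 + |0.53 - 1.53|^4 + |4.9 - (-2.03)|^4 + |2.18 - (-0.23)|^4)^(1/4)
= (2.21^4 + 1^4 + 6.93^4 + 2.41^4)^(1/4) ≈ (23.8544 + 1 + 2306.391 + 33.734)^(1/4) = (2364.9794)^(1/4) ≈ 6.9736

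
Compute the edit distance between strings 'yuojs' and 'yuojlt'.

Let D[i][j] be the edit distance between the first i characters of 'yuojs' and the first j characters of 'yuojlt', with D[i][0] = i, D[0][j] = j, and D[i][j] = D[i-1][j-1] if the characters match, else 1 + min(D[i-1][j], D[i][j-1], D[i-1][j-1]). Filling the table (rows: prefixes of 'yuojs', columns: prefixes of 'yuojlt'):
     ε  y  u  o  j  l  t
  ε  0  1  2  3  4  5  6
  y  1  0  1  2  3  4  5
  u  2  1  0  1  2  3  4
  o  3  2  1  0  1  2  3
  j  4  3  2  1  0  1  2
  s  5  4  3  2  1  1  2
The bottom-right entry gives D[5][6] = 2, so no sequence of fewer than 2 edits works. Backtracking through the table gives one optimal edit sequence (2 edits):
  yuojs → yuojls (ins l @5)
  yuojls → yuojlt (sub s→t @6)
Edit distance = 2.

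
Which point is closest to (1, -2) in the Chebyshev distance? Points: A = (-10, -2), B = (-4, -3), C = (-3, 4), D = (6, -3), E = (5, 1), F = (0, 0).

Distances: d(A) = 11, d(B) = 5, d(C) = 6, d(D) = 5, d(E) = 4, d(F) = 2. Nearest: F = (0, 0) with distance 2.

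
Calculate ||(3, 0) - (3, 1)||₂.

√(Σ(x_i - y_i)²) = √((3 - 3)² + (0 - 1)²)
= √(0² + (-1)²) = √(0 + 1) = √1 = 1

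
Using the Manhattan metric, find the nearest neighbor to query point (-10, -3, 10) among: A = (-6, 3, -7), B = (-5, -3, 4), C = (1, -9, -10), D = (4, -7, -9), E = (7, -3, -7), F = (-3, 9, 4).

Distances: d(A) = 27, d(B) = 11, d(C) = 37, d(D) = 37, d(E) = 34, d(F) = 25. Nearest: B = (-5, -3, 4) with distance 11.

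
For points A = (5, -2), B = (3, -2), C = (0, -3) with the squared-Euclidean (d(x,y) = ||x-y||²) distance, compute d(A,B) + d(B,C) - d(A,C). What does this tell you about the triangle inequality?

d(A,B) = 2² + 0² = 4, d(B,C) = 3² + 1² = 10, d(A,C) = 5² + 1² = 26.
d(A,B) + d(B,C) - d(A,C) = 4 + 10 - 26 = 14 - 26 = -12. This is < 0, so the triangle inequality FAILS for these points (squared-Euclidean is not a metric).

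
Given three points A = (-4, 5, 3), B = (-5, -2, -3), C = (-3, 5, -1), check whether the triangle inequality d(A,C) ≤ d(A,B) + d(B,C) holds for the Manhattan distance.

d(A,B) = 1 + 7 + 6 = 14, d(B,C) = 2 + 7 + 2 = 11, d(A,C) = 1 + 0 + 4 = 5.
d(A,C) = 5 ≤ 14 + 11 = 25. Triangle inequality is satisfied.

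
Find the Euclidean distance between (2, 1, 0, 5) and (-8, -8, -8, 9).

√(Σ(x_i - y_i)²) = √((2 - (-8))² + (1 - (-8))² + (0 - (-8))² + (5 - 9)²)
= √(10² + 9² + 8² + (-4)²) = √(100 + 81 + 64 + 16) = √261 ≈ 16.1555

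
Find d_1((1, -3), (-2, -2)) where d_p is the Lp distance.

Σ|x_i - y_i| = |1 - (-2)| + |-3 - (-2)| = 3 + 1 = 4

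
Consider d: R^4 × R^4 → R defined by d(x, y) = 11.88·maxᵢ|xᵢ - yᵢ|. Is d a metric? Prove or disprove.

Yes. The L∞ (Chebyshev) norm induces a metric on R^4, and multiplying a metric by a positive constant 11.88 > 0 preserves all four axioms: non-negativity (11.88·||x-y|| ≥ 0), identity (11.88·||x-y|| = 0 ⟺ ||x-y|| = 0 ⟺ x = y), symmetry (||x-y|| = ||y-x||), and the triangle inequality (11.88·||x-z|| ≤ 11.88·||x-y|| + 11.88·||y-z||). So d is a metric.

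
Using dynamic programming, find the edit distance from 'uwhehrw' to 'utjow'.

Let D[i][j] be the edit distance between the first i characters of 'uwhehrw' and the first j characters of 'utjow', with D[i][0] = i, D[0][j] = j, and D[i][j] = D[i-1][j-1] if the characters match, else 1 + min(D[i-1][j], D[i][j-1], D[i-1][j-1]). Filling the table (rows: prefixes of 'uwhehrw', columns: prefixes of 'utjow'):
     ε  u  t  j  o  w
  ε  0  1  2  3  4  5
  u  1  0  1  2  3  4
  w  2  1  1  2  3  3
  h  3  2  2  2  3  4
  e  4  3  3  3  3  4
  h  5  4  4  4  4  4
  r  6  5  5  5  5  5
  w  7  6  6  6  6  5
The bottom-right entry gives D[7][5] = 5, so no sequence of fewer than 5 edits works. Backtracking through the table gives one optimal edit sequence (5 edits):
  uwhehrw → uhehrw (del w @2)
  uhehrw → uehrw (del h @2)
  uehrw → uthrw (sub e→t @2)
  uthrw → utjrw (sub h→j @3)
  utjrw → utjow (sub r→o @4)
Edit distance = 5.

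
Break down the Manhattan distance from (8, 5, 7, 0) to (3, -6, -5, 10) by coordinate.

Σ|x_i - y_i| = |8 - 3| + |5 - (-6)| + |7 - (-5)| + |0 - 10| = 5 + 11 + 12 + 10 = 38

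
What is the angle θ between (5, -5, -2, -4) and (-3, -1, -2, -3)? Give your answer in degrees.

With u = (5, -5, -2, -4), v = (-3, -1, -2, -3):
u·v = 5·(-3) + (-5)·(-1) + (-2)·(-2) + (-4)·(-3) = (-15) + 5 + 4 + 12 = 6.
|u| = √(5² + (-5)² + (-2)² + (-4)²) = √70, |v| = √((-3)² + (-1)² + (-2)² + (-3)²) = √23, so |u||v| = √(70·23) = √1610.
cos θ = (u·v)/(|u||v|) = 6/√1610 ≈ 0.149533
θ = arccos(0.149533) ≈ 81.4°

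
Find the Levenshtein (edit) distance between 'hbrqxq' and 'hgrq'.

Let D[i][j] be the edit distance between the first i characters of 'hbrqxq' and the first j characters of 'hgrq', with D[i][0] = i, D[0][j] = j, and D[i][j] = D[i-1][j-1] if the characters match, else 1 + min(D[i-1][j], D[i][j-1], D[i-1][j-1]). Filling the table (rows: prefixes of 'hbrqxq', columns: prefixes of 'hgrq'):
     ε  h  g  r  q
  ε  0  1  2  3  4
  h  1  0  1  2  3
  b  2  1  1  2  3
  r  3  2  2  1  2
  q  4  3  3  2  1
  x  5  4  4  3  2
  q  6  5  5  4  3
The bottom-right entry gives D[6][4] = 3, so no sequence of fewer than 3 edits works. Backtracking through the table gives one optimal edit sequence (3 edits):
  hbrqxq → hgrqxq (sub b→g @2)
  hgrqxq → hgrxq (del q @4)
  hgrxq → hgrq (del x @4)
Edit distance = 3.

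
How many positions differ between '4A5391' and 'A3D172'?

Differing positions: 1, 2, 3, 4, 5, 6. Hamming distance = 6.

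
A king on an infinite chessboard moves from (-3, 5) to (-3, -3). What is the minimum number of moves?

max(|x_i - y_i|) = max(|-3 - (-3)|, |5 - (-3)|) = max(0, 8) = 8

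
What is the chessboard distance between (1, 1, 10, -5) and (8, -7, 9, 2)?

max(|x_i - y_i|) = max(|1 - 8|, |1 - (-7)|, |10 - 9|, |-5 - 2|) = max(7, 8, 1, 7) = 8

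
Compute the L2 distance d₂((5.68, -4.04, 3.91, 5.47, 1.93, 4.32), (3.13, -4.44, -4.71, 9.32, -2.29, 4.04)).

√(Σ(x_i - y_i)²) = √((5.68 - 3.13)² + (-4.04 - (-4.44))² + (3.91 - (-4.71))² + (5.47 - 9.32)² + (1.93 - (-2.29))² + (4.32 - 4.04)²)
= √(2.55² + 0.4² + 8.62² + (-3.85)² + 4.22² + 0.28²) = √(6.5025 + 0.16 + 74.3044 + 14.8225 + 17.8084 + 0.0784) = √113.6762 ≈ 10.6619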